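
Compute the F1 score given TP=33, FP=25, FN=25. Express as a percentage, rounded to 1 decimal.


Precision = TP / (TP + FP) = 33 / 58 = 0.569
Recall = TP / (TP + FN) = 33 / 58 = 0.569
F1 = 2 * P * R / (P + R)
= 2 * 0.569 * 0.569 / (0.569 + 0.569)
= 0.6474 / 1.1379
= 0.569
As percentage: 56.9%

56.9


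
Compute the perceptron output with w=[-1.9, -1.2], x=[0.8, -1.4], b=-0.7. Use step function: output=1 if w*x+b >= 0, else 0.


z = w . x + b
= -1.9*0.8 + -1.2*-1.4 + -0.7
= -1.52 + 1.68 + -0.7
= 0.16 + -0.7
= -0.54
Since z = -0.54 < 0, output = 0

0


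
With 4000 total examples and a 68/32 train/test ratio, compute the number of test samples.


Train samples = 4000 * 68% = 2720
Test samples = 4000 - 2720
= 1280

1280


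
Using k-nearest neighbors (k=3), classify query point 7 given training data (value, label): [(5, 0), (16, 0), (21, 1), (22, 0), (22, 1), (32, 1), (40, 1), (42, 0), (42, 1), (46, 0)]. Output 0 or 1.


Distances from query 7:
Point 5 (class 0): distance = 2
Point 16 (class 0): distance = 9
Point 21 (class 1): distance = 14
K=3 nearest neighbors: classes = [0, 0, 1]
Votes for class 1: 1 / 3
Majority vote => class 0

0


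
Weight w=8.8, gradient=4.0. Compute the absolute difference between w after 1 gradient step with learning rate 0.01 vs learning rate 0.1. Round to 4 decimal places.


With lr=0.01: w_new = 8.8 - 0.01 * 4.0 = 8.76
With lr=0.1: w_new = 8.8 - 0.1 * 4.0 = 8.4
Absolute difference = |8.76 - 8.4|
= 0.3600

0.3600


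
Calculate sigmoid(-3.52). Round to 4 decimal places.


sigmoid(z) = 1 / (1 + exp(-z))
exp(-(-3.52)) = exp(3.52) = 33.7844
1 + 33.7844 = 34.7844
1 / 34.7844 = 0.0287

0.0287


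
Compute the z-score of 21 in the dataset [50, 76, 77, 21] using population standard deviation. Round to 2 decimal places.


Mean = (50 + 76 + 77 + 21) / 4 = 56.0
Variance = sum((x_i - mean)^2) / n = 525.5
Std = sqrt(525.5) = 22.9238
Z = (x - mean) / std
= (21 - 56.0) / 22.9238
= -35.0 / 22.9238
= -1.53

-1.53


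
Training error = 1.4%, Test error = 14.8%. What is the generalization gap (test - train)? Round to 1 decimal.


Generalization gap = test_error - train_error
= 14.8 - 1.4
= 13.4%
A large gap suggests overfitting.

13.4


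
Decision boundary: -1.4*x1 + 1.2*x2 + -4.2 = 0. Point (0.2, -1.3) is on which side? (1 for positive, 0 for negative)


Compute -1.4 * 0.2 + 1.2 * -1.3 + -4.2
= -0.28 + -1.56 + -4.2
= -6.04
Since -6.04 < 0, the point is on the negative side.

0


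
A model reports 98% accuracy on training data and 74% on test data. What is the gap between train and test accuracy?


Gap = train_accuracy - test_accuracy
= 98 - 74
= 24%
This large gap strongly indicates overfitting.

24


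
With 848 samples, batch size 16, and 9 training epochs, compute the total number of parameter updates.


Iterations per epoch = 848 / 16 = 53
Total updates = iterations_per_epoch * epochs
= 53 * 9
= 477

477


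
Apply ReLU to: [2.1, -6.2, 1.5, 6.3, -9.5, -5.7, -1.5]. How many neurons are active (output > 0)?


ReLU(x) = max(0, x) for each element:
ReLU(2.1) = 2.1
ReLU(-6.2) = 0
ReLU(1.5) = 1.5
ReLU(6.3) = 6.3
ReLU(-9.5) = 0
ReLU(-5.7) = 0
ReLU(-1.5) = 0
Active neurons (>0): 3

3


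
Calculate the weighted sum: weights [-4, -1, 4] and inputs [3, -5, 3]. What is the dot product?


Element-wise products:
-4 * 3 = -12
-1 * -5 = 5
4 * 3 = 12
Sum = -12 + 5 + 12
= 5

5


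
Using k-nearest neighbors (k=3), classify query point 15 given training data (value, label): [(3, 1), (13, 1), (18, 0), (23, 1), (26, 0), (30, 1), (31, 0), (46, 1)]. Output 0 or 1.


Distances from query 15:
Point 13 (class 1): distance = 2
Point 18 (class 0): distance = 3
Point 23 (class 1): distance = 8
K=3 nearest neighbors: classes = [1, 0, 1]
Votes for class 1: 2 / 3
Majority vote => class 1

1


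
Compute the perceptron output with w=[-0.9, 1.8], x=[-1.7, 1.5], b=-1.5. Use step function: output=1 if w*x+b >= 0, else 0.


z = w . x + b
= -0.9*-1.7 + 1.8*1.5 + -1.5
= 1.53 + 2.7 + -1.5
= 4.23 + -1.5
= 2.73
Since z = 2.73 >= 0, output = 1

1


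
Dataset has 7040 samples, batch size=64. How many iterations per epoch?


Iterations per epoch = dataset_size / batch_size
= 7040 / 64
= 110

110


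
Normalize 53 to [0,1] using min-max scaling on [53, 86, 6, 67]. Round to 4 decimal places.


Min = 6, Max = 86
Range = 86 - 6 = 80
Scaled = (x - min) / (max - min)
= (53 - 6) / 80
= 47 / 80
= 0.5875

0.5875


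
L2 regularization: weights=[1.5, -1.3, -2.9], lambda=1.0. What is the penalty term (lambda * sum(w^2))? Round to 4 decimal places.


Squaring each weight:
1.5^2 = 2.25
(-1.3)^2 = 1.69
(-2.9)^2 = 8.41
Sum of squares = 12.35
Penalty = 1.0 * 12.35 = 12.3500

12.3500


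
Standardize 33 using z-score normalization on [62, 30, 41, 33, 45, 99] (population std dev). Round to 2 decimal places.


Mean = (62 + 30 + 41 + 33 + 45 + 99) / 6 = 51.6667
Variance = sum((x_i - mean)^2) / n = 553.8889
Std = sqrt(553.8889) = 23.5348
Z = (x - mean) / std
= (33 - 51.6667) / 23.5348
= -18.6667 / 23.5348
= -0.79

-0.79


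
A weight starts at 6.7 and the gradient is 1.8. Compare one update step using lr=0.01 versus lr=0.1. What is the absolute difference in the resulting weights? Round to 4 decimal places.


With lr=0.01: w_new = 6.7 - 0.01 * 1.8 = 6.682
With lr=0.1: w_new = 6.7 - 0.1 * 1.8 = 6.52
Absolute difference = |6.682 - 6.52|
= 0.1620

0.1620


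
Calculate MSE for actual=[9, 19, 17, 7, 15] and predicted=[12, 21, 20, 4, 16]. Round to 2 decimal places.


Differences: [-3, -2, -3, 3, -1]
Squared errors: [9, 4, 9, 9, 1]
Sum of squared errors = 32
MSE = 32 / 5 = 6.40

6.40


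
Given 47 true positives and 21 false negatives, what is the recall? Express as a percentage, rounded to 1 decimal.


Recall = TP / (TP + FN) * 100
= 47 / (47 + 21)
= 47 / 68
= 0.6912
= 69.1%

69.1


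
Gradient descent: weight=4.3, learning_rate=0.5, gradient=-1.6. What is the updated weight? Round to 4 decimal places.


w_new = w_old - lr * gradient
= 4.3 - 0.5 * -1.6
= 4.3 - (-0.8)
= 5.1000

5.1000


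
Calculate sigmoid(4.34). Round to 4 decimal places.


sigmoid(z) = 1 / (1 + exp(-z))
exp(-(4.34)) = exp(-4.34) = 0.013
1 + 0.013 = 1.013
1 / 1.013 = 0.9871

0.9871


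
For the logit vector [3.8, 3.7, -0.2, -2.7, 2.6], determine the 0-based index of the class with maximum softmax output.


Softmax is a monotonic transformation, so it preserves the argmax.
We need to find the index of the maximum logit.
Index 0: 3.8
Index 1: 3.7
Index 2: -0.2
Index 3: -2.7
Index 4: 2.6
Maximum logit = 3.8 at index 0

0


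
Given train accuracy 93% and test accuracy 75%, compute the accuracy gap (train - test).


Gap = train_accuracy - test_accuracy
= 93 - 75
= 18%
This gap suggests the model is overfitting.

18


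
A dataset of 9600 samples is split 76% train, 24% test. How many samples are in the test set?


Train samples = 9600 * 76% = 7296
Test samples = 9600 - 7296
= 2304

2304


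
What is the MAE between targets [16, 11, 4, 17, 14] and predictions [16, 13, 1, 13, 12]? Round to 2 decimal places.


Absolute errors: [0, 2, 3, 4, 2]
Sum of absolute errors = 11
MAE = 11 / 5 = 2.20

2.20


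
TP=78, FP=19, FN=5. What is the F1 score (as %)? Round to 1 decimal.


Precision = TP / (TP + FP) = 78 / 97 = 0.8041
Recall = TP / (TP + FN) = 78 / 83 = 0.9398
F1 = 2 * P * R / (P + R)
= 2 * 0.8041 * 0.9398 / (0.8041 + 0.9398)
= 1.5114 / 1.7439
= 0.8667
As percentage: 86.7%

86.7


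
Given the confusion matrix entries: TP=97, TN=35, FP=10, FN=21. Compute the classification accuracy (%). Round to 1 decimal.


Accuracy = (TP + TN) / (TP + TN + FP + FN) * 100
= (97 + 35) / (97 + 35 + 10 + 21)
= 132 / 163
= 0.8098
= 81.0%

81.0


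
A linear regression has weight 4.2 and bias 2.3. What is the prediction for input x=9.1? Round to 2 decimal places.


y = 4.2 * 9.1 + (2.3)
= 38.22 + (2.3)
= 40.52

40.52


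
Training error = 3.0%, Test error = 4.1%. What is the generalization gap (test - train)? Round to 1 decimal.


Generalization gap = test_error - train_error
= 4.1 - 3.0
= 1.1%
A small gap suggests good generalization.

1.1


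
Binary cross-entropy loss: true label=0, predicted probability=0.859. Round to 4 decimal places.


For y=0: Loss = -log(1-p)
= -log(1 - 0.859)
= -log(0.141)
= -(-1.959)
= 1.9590

1.9590


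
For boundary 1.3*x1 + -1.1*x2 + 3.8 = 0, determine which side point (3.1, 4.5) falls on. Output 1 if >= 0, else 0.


Compute 1.3 * 3.1 + -1.1 * 4.5 + 3.8
= 4.03 + -4.95 + 3.8
= 2.88
Since 2.88 >= 0, the point is on the positive side.

1


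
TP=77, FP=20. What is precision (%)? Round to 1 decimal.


Precision = TP / (TP + FP) * 100
= 77 / (77 + 20)
= 77 / 97
= 0.7938
= 79.4%

79.4


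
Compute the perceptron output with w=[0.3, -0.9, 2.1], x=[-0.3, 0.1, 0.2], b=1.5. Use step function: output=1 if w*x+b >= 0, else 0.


z = w . x + b
= 0.3*-0.3 + -0.9*0.1 + 2.1*0.2 + 1.5
= -0.09 + -0.09 + 0.42 + 1.5
= 0.24 + 1.5
= 1.74
Since z = 1.74 >= 0, output = 1

1


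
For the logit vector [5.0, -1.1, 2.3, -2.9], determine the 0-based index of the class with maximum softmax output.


Softmax is a monotonic transformation, so it preserves the argmax.
We need to find the index of the maximum logit.
Index 0: 5.0
Index 1: -1.1
Index 2: 2.3
Index 3: -2.9
Maximum logit = 5.0 at index 0

0


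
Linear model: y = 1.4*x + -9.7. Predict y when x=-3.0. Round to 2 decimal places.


y = 1.4 * -3.0 + (-9.7)
= -4.2 + (-9.7)
= -13.90

-13.90


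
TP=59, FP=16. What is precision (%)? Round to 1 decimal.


Precision = TP / (TP + FP) * 100
= 59 / (59 + 16)
= 59 / 75
= 0.7867
= 78.7%

78.7


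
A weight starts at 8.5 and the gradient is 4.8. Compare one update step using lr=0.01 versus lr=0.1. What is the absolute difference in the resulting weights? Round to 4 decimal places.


With lr=0.01: w_new = 8.5 - 0.01 * 4.8 = 8.452
With lr=0.1: w_new = 8.5 - 0.1 * 4.8 = 8.02
Absolute difference = |8.452 - 8.02|
= 0.4320

0.4320


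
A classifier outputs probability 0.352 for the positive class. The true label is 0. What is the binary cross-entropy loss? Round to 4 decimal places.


For y=0: Loss = -log(1-p)
= -log(1 - 0.352)
= -log(0.648)
= -(-0.4339)
= 0.4339

0.4339


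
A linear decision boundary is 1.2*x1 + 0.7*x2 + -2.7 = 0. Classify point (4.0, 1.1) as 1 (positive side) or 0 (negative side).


Compute 1.2 * 4.0 + 0.7 * 1.1 + -2.7
= 4.8 + 0.77 + -2.7
= 2.87
Since 2.87 >= 0, the point is on the positive side.

1


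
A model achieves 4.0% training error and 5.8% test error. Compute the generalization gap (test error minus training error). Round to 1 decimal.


Generalization gap = test_error - train_error
= 5.8 - 4.0
= 1.8%
A small gap suggests good generalization.

1.8


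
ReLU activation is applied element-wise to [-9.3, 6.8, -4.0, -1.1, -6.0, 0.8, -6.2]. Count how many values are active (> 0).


ReLU(x) = max(0, x) for each element:
ReLU(-9.3) = 0
ReLU(6.8) = 6.8
ReLU(-4.0) = 0
ReLU(-1.1) = 0
ReLU(-6.0) = 0
ReLU(0.8) = 0.8
ReLU(-6.2) = 0
Active neurons (>0): 2

2


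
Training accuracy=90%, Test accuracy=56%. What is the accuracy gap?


Gap = train_accuracy - test_accuracy
= 90 - 56
= 34%
This large gap strongly indicates overfitting.

34


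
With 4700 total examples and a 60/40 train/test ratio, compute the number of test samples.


Train samples = 4700 * 60% = 2820
Test samples = 4700 - 2820
= 1880

1880


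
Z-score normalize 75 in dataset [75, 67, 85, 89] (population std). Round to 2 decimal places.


Mean = (75 + 67 + 85 + 89) / 4 = 79.0
Variance = sum((x_i - mean)^2) / n = 74.0
Std = sqrt(74.0) = 8.6023
Z = (x - mean) / std
= (75 - 79.0) / 8.6023
= -4.0 / 8.6023
= -0.46

-0.46


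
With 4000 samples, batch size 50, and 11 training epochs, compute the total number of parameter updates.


Iterations per epoch = 4000 / 50 = 80
Total updates = iterations_per_epoch * epochs
= 80 * 11
= 880

880


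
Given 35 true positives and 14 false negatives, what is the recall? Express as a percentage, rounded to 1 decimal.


Recall = TP / (TP + FN) * 100
= 35 / (35 + 14)
= 35 / 49
= 0.7143
= 71.4%

71.4


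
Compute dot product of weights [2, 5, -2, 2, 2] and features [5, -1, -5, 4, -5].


Element-wise products:
2 * 5 = 10
5 * -1 = -5
-2 * -5 = 10
2 * 4 = 8
2 * -5 = -10
Sum = 10 + -5 + 10 + 8 + -10
= 13

13


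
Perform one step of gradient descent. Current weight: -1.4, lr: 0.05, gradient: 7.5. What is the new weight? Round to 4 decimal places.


w_new = w_old - lr * gradient
= -1.4 - 0.05 * 7.5
= -1.4 - (0.375)
= -1.7750

-1.7750


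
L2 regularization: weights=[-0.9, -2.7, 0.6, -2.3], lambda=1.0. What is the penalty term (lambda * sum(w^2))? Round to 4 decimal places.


Squaring each weight:
(-0.9)^2 = 0.81
(-2.7)^2 = 7.29
0.6^2 = 0.36
(-2.3)^2 = 5.29
Sum of squares = 13.75
Penalty = 1.0 * 13.75 = 13.7500

13.7500


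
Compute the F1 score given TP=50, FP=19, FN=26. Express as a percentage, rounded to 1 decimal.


Precision = TP / (TP + FP) = 50 / 69 = 0.7246
Recall = TP / (TP + FN) = 50 / 76 = 0.6579
F1 = 2 * P * R / (P + R)
= 2 * 0.7246 * 0.6579 / (0.7246 + 0.6579)
= 0.9535 / 1.3825
= 0.6897
As percentage: 69.0%

69.0


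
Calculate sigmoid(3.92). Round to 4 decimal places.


sigmoid(z) = 1 / (1 + exp(-z))
exp(-(3.92)) = exp(-3.92) = 0.0198
1 + 0.0198 = 1.0198
1 / 1.0198 = 0.9805

0.9805


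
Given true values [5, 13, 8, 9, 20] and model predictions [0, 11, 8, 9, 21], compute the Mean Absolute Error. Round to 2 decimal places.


Absolute errors: [5, 2, 0, 0, 1]
Sum of absolute errors = 8
MAE = 8 / 5 = 1.60

1.60


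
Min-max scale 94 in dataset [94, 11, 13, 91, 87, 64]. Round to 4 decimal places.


Min = 11, Max = 94
Range = 94 - 11 = 83
Scaled = (x - min) / (max - min)
= (94 - 11) / 83
= 83 / 83
= 1.0000

1.0000


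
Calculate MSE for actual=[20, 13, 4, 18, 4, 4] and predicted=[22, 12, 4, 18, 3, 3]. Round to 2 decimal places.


Differences: [-2, 1, 0, 0, 1, 1]
Squared errors: [4, 1, 0, 0, 1, 1]
Sum of squared errors = 7
MSE = 7 / 6 = 1.17

1.17


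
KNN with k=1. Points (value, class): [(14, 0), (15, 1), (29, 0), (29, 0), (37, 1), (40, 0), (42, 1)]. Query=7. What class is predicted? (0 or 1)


Distances from query 7:
Point 14 (class 0): distance = 7
K=1 nearest neighbors: classes = [0]
Votes for class 1: 0 / 1
Majority vote => class 0

0


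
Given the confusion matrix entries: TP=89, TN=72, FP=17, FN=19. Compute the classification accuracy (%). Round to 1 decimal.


Accuracy = (TP + TN) / (TP + TN + FP + FN) * 100
= (89 + 72) / (89 + 72 + 17 + 19)
= 161 / 197
= 0.8173
= 81.7%

81.7


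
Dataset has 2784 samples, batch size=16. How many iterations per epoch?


Iterations per epoch = dataset_size / batch_size
= 2784 / 16
= 174

174


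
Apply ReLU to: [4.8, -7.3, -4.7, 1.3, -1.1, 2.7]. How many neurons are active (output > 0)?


ReLU(x) = max(0, x) for each element:
ReLU(4.8) = 4.8
ReLU(-7.3) = 0
ReLU(-4.7) = 0
ReLU(1.3) = 1.3
ReLU(-1.1) = 0
ReLU(2.7) = 2.7
Active neurons (>0): 3

3


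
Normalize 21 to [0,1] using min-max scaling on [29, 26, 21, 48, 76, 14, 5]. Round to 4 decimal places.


Min = 5, Max = 76
Range = 76 - 5 = 71
Scaled = (x - min) / (max - min)
= (21 - 5) / 71
= 16 / 71
= 0.2254

0.2254


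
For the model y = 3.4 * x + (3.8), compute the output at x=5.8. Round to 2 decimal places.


y = 3.4 * 5.8 + (3.8)
= 19.72 + (3.8)
= 23.52

23.52


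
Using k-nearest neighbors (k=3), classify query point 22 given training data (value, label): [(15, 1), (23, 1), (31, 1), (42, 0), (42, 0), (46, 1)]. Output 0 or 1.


Distances from query 22:
Point 23 (class 1): distance = 1
Point 15 (class 1): distance = 7
Point 31 (class 1): distance = 9
K=3 nearest neighbors: classes = [1, 1, 1]
Votes for class 1: 3 / 3
Majority vote => class 1

1


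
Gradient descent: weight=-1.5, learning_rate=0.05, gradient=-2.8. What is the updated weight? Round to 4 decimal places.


w_new = w_old - lr * gradient
= -1.5 - 0.05 * -2.8
= -1.5 - (-0.14)
= -1.3600

-1.3600


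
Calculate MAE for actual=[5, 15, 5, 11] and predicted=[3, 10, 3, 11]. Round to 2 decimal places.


Absolute errors: [2, 5, 2, 0]
Sum of absolute errors = 9
MAE = 9 / 4 = 2.25

2.25


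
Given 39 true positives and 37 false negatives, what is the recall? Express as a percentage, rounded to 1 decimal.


Recall = TP / (TP + FN) * 100
= 39 / (39 + 37)
= 39 / 76
= 0.5132
= 51.3%

51.3


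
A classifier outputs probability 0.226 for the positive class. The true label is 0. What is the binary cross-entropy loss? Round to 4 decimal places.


For y=0: Loss = -log(1-p)
= -log(1 - 0.226)
= -log(0.774)
= -(-0.2562)
= 0.2562

0.2562


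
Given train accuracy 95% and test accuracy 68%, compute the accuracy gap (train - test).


Gap = train_accuracy - test_accuracy
= 95 - 68
= 27%
This large gap strongly indicates overfitting.

27


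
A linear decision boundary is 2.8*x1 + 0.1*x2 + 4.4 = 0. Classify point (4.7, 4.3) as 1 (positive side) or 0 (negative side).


Compute 2.8 * 4.7 + 0.1 * 4.3 + 4.4
= 13.16 + 0.43 + 4.4
= 17.99
Since 17.99 >= 0, the point is on the positive side.

1


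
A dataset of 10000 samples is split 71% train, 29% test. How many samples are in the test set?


Train samples = 10000 * 71% = 7100
Test samples = 10000 - 7100
= 2900

2900


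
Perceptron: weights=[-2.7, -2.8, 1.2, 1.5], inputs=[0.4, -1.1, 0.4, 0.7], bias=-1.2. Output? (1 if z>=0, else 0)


z = w . x + b
= -2.7*0.4 + -2.8*-1.1 + 1.2*0.4 + 1.5*0.7 + -1.2
= -1.08 + 3.08 + 0.48 + 1.05 + -1.2
= 3.53 + -1.2
= 2.33
Since z = 2.33 >= 0, output = 1

1


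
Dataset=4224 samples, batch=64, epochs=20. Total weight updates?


Iterations per epoch = 4224 / 64 = 66
Total updates = iterations_per_epoch * epochs
= 66 * 20
= 1320

1320


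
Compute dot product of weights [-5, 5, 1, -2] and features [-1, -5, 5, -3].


Element-wise products:
-5 * -1 = 5
5 * -5 = -25
1 * 5 = 5
-2 * -3 = 6
Sum = 5 + -25 + 5 + 6
= -9

-9


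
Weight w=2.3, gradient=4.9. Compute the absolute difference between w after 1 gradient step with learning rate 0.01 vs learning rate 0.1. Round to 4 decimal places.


With lr=0.01: w_new = 2.3 - 0.01 * 4.9 = 2.251
With lr=0.1: w_new = 2.3 - 0.1 * 4.9 = 1.81
Absolute difference = |2.251 - 1.81|
= 0.4410

0.4410


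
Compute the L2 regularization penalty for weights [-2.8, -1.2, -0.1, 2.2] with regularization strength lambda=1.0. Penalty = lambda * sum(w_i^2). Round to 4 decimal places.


Squaring each weight:
(-2.8)^2 = 7.84
(-1.2)^2 = 1.44
(-0.1)^2 = 0.01
2.2^2 = 4.84
Sum of squares = 14.13
Penalty = 1.0 * 14.13 = 14.1300

14.1300


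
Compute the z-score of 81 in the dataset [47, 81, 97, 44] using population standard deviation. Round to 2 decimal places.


Mean = (47 + 81 + 97 + 44) / 4 = 67.25
Variance = sum((x_i - mean)^2) / n = 506.1875
Std = sqrt(506.1875) = 22.4986
Z = (x - mean) / std
= (81 - 67.25) / 22.4986
= 13.75 / 22.4986
= 0.61

0.61


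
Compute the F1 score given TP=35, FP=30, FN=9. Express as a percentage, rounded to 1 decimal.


Precision = TP / (TP + FP) = 35 / 65 = 0.5385
Recall = TP / (TP + FN) = 35 / 44 = 0.7955
F1 = 2 * P * R / (P + R)
= 2 * 0.5385 * 0.7955 / (0.5385 + 0.7955)
= 0.8566 / 1.3339
= 0.6422
As percentage: 64.2%

64.2


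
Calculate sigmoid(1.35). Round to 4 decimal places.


sigmoid(z) = 1 / (1 + exp(-z))
exp(-(1.35)) = exp(-1.35) = 0.2592
1 + 0.2592 = 1.2592
1 / 1.2592 = 0.7941

0.7941


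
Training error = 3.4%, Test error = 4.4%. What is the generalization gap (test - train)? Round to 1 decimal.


Generalization gap = test_error - train_error
= 4.4 - 3.4
= 1.0%
A small gap suggests good generalization.

1.0


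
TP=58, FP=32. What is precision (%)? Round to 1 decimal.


Precision = TP / (TP + FP) * 100
= 58 / (58 + 32)
= 58 / 90
= 0.6444
= 64.4%

64.4


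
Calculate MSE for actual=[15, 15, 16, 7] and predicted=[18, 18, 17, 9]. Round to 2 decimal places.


Differences: [-3, -3, -1, -2]
Squared errors: [9, 9, 1, 4]
Sum of squared errors = 23
MSE = 23 / 4 = 5.75

5.75


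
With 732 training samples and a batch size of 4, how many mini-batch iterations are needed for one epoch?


Iterations per epoch = dataset_size / batch_size
= 732 / 4
= 183

183


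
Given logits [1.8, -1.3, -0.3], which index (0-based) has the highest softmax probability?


Softmax is a monotonic transformation, so it preserves the argmax.
We need to find the index of the maximum logit.
Index 0: 1.8
Index 1: -1.3
Index 2: -0.3
Maximum logit = 1.8 at index 0

0


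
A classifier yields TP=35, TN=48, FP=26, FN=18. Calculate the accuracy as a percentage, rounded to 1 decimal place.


Accuracy = (TP + TN) / (TP + TN + FP + FN) * 100
= (35 + 48) / (35 + 48 + 26 + 18)
= 83 / 127
= 0.6535
= 65.4%

65.4


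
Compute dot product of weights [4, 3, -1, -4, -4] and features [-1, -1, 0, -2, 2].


Element-wise products:
4 * -1 = -4
3 * -1 = -3
-1 * 0 = 0
-4 * -2 = 8
-4 * 2 = -8
Sum = -4 + -3 + 0 + 8 + -8
= -7

-7


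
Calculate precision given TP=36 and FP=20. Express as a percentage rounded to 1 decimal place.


Precision = TP / (TP + FP) * 100
= 36 / (36 + 20)
= 36 / 56
= 0.6429
= 64.3%

64.3


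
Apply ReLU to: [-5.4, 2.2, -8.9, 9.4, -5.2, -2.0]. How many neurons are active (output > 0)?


ReLU(x) = max(0, x) for each element:
ReLU(-5.4) = 0
ReLU(2.2) = 2.2
ReLU(-8.9) = 0
ReLU(9.4) = 9.4
ReLU(-5.2) = 0
ReLU(-2.0) = 0
Active neurons (>0): 2

2


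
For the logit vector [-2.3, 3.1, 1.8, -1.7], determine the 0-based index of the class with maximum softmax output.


Softmax is a monotonic transformation, so it preserves the argmax.
We need to find the index of the maximum logit.
Index 0: -2.3
Index 1: 3.1
Index 2: 1.8
Index 3: -1.7
Maximum logit = 3.1 at index 1

1


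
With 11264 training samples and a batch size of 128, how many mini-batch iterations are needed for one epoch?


Iterations per epoch = dataset_size / batch_size
= 11264 / 128
= 88

88


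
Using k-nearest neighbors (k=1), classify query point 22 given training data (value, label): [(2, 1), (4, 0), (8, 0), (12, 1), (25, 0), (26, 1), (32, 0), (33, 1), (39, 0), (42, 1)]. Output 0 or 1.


Distances from query 22:
Point 25 (class 0): distance = 3
K=1 nearest neighbors: classes = [0]
Votes for class 1: 0 / 1
Majority vote => class 0

0


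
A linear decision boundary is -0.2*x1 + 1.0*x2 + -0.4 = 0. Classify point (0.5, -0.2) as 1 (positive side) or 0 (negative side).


Compute -0.2 * 0.5 + 1.0 * -0.2 + -0.4
= -0.1 + -0.2 + -0.4
= -0.7
Since -0.7 < 0, the point is on the negative side.

0


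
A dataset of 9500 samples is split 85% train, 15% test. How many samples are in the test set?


Train samples = 9500 * 85% = 8075
Test samples = 9500 - 8075
= 1425

1425


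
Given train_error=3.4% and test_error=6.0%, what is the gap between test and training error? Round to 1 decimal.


Generalization gap = test_error - train_error
= 6.0 - 3.4
= 2.6%
A moderate gap.

2.6


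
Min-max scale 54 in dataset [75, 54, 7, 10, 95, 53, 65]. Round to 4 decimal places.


Min = 7, Max = 95
Range = 95 - 7 = 88
Scaled = (x - min) / (max - min)
= (54 - 7) / 88
= 47 / 88
= 0.5341

0.5341


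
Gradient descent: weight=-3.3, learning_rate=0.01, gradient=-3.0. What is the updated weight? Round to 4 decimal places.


w_new = w_old - lr * gradient
= -3.3 - 0.01 * -3.0
= -3.3 - (-0.03)
= -3.2700

-3.2700


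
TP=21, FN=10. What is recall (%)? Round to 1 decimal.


Recall = TP / (TP + FN) * 100
= 21 / (21 + 10)
= 21 / 31
= 0.6774
= 67.7%

67.7


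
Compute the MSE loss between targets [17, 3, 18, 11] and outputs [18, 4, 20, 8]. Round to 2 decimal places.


Differences: [-1, -1, -2, 3]
Squared errors: [1, 1, 4, 9]
Sum of squared errors = 15
MSE = 15 / 4 = 3.75

3.75


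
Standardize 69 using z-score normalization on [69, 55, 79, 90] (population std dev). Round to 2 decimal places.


Mean = (69 + 55 + 79 + 90) / 4 = 73.25
Variance = sum((x_i - mean)^2) / n = 166.1875
Std = sqrt(166.1875) = 12.8914
Z = (x - mean) / std
= (69 - 73.25) / 12.8914
= -4.25 / 12.8914
= -0.33

-0.33


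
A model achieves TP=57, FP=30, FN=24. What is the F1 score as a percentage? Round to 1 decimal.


Precision = TP / (TP + FP) = 57 / 87 = 0.6552
Recall = TP / (TP + FN) = 57 / 81 = 0.7037
F1 = 2 * P * R / (P + R)
= 2 * 0.6552 * 0.7037 / (0.6552 + 0.7037)
= 0.9221 / 1.3589
= 0.6786
As percentage: 67.9%

67.9


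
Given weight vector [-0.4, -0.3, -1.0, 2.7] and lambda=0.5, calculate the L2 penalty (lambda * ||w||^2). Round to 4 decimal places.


Squaring each weight:
(-0.4)^2 = 0.16
(-0.3)^2 = 0.09
(-1.0)^2 = 1.0
2.7^2 = 7.29
Sum of squares = 8.54
Penalty = 0.5 * 8.54 = 4.2700

4.2700


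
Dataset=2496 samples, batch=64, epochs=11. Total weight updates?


Iterations per epoch = 2496 / 64 = 39
Total updates = iterations_per_epoch * epochs
= 39 * 11
= 429

429


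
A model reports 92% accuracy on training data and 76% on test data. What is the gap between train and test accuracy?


Gap = train_accuracy - test_accuracy
= 92 - 76
= 16%
This gap suggests the model is overfitting.

16


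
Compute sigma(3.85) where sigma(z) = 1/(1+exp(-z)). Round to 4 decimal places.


sigmoid(z) = 1 / (1 + exp(-z))
exp(-(3.85)) = exp(-3.85) = 0.0213
1 + 0.0213 = 1.0213
1 / 1.0213 = 0.9792

0.9792


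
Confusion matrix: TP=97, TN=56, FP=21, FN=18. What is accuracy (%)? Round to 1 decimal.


Accuracy = (TP + TN) / (TP + TN + FP + FN) * 100
= (97 + 56) / (97 + 56 + 21 + 18)
= 153 / 192
= 0.7969
= 79.7%

79.7


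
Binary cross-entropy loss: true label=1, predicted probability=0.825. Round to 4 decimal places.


For y=1: Loss = -log(p)
= -log(0.825)
= -(-0.1924)
= 0.1924

0.1924


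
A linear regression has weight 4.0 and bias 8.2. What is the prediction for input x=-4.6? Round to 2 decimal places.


y = 4.0 * -4.6 + (8.2)
= -18.4 + (8.2)
= -10.20

-10.20


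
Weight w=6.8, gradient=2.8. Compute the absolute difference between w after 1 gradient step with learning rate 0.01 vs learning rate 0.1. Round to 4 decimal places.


With lr=0.01: w_new = 6.8 - 0.01 * 2.8 = 6.772
With lr=0.1: w_new = 6.8 - 0.1 * 2.8 = 6.52
Absolute difference = |6.772 - 6.52|
= 0.2520

0.2520


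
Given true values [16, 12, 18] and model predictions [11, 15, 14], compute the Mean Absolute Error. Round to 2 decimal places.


Absolute errors: [5, 3, 4]
Sum of absolute errors = 12
MAE = 12 / 3 = 4.00

4.00


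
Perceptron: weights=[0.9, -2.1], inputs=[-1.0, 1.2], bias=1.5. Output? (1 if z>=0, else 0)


z = w . x + b
= 0.9*-1.0 + -2.1*1.2 + 1.5
= -0.9 + -2.52 + 1.5
= -3.42 + 1.5
= -1.92
Since z = -1.92 < 0, output = 0

0


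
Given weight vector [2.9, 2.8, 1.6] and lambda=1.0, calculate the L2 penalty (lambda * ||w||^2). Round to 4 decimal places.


Squaring each weight:
2.9^2 = 8.41
2.8^2 = 7.84
1.6^2 = 2.56
Sum of squares = 18.81
Penalty = 1.0 * 18.81 = 18.8100

18.8100


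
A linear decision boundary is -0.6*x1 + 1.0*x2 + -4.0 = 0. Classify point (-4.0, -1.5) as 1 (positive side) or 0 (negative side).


Compute -0.6 * -4.0 + 1.0 * -1.5 + -4.0
= 2.4 + -1.5 + -4.0
= -3.1
Since -3.1 < 0, the point is on the negative side.

0


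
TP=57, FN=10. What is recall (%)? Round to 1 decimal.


Recall = TP / (TP + FN) * 100
= 57 / (57 + 10)
= 57 / 67
= 0.8507
= 85.1%

85.1


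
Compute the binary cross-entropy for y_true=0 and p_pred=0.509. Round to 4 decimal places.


For y=0: Loss = -log(1-p)
= -log(1 - 0.509)
= -log(0.491)
= -(-0.7113)
= 0.7113

0.7113


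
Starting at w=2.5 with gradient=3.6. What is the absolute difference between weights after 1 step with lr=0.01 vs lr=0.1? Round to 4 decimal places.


With lr=0.01: w_new = 2.5 - 0.01 * 3.6 = 2.464
With lr=0.1: w_new = 2.5 - 0.1 * 3.6 = 2.14
Absolute difference = |2.464 - 2.14|
= 0.3240

0.3240


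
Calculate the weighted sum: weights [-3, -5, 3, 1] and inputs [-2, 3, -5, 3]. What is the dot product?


Element-wise products:
-3 * -2 = 6
-5 * 3 = -15
3 * -5 = -15
1 * 3 = 3
Sum = 6 + -15 + -15 + 3
= -21

-21


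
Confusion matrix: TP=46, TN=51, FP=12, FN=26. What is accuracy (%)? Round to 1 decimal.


Accuracy = (TP + TN) / (TP + TN + FP + FN) * 100
= (46 + 51) / (46 + 51 + 12 + 26)
= 97 / 135
= 0.7185
= 71.9%

71.9


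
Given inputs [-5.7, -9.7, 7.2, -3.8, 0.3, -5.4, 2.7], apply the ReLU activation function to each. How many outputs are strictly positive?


ReLU(x) = max(0, x) for each element:
ReLU(-5.7) = 0
ReLU(-9.7) = 0
ReLU(7.2) = 7.2
ReLU(-3.8) = 0
ReLU(0.3) = 0.3
ReLU(-5.4) = 0
ReLU(2.7) = 2.7
Active neurons (>0): 3

3


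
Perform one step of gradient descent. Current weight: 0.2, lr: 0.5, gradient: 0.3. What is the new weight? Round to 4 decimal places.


w_new = w_old - lr * gradient
= 0.2 - 0.5 * 0.3
= 0.2 - (0.15)
= 0.0500

0.0500


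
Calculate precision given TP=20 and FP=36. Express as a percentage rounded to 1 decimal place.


Precision = TP / (TP + FP) * 100
= 20 / (20 + 36)
= 20 / 56
= 0.3571
= 35.7%

35.7


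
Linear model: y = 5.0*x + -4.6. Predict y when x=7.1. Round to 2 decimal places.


y = 5.0 * 7.1 + (-4.6)
= 35.5 + (-4.6)
= 30.90

30.90


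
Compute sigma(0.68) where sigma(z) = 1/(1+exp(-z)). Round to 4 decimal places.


sigmoid(z) = 1 / (1 + exp(-z))
exp(-(0.68)) = exp(-0.68) = 0.5066
1 + 0.5066 = 1.5066
1 / 1.5066 = 0.6637

0.6637


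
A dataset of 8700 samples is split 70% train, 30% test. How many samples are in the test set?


Train samples = 8700 * 70% = 6090
Test samples = 8700 - 6090
= 2610

2610


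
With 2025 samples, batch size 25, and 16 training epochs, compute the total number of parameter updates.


Iterations per epoch = 2025 / 25 = 81
Total updates = iterations_per_epoch * epochs
= 81 * 16
= 1296

1296


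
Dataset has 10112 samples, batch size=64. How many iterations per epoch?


Iterations per epoch = dataset_size / batch_size
= 10112 / 64
= 158

158


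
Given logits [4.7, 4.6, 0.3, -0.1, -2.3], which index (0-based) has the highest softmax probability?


Softmax is a monotonic transformation, so it preserves the argmax.
We need to find the index of the maximum logit.
Index 0: 4.7
Index 1: 4.6
Index 2: 0.3
Index 3: -0.1
Index 4: -2.3
Maximum logit = 4.7 at index 0

0


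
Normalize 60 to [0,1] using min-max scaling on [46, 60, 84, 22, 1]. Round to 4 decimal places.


Min = 1, Max = 84
Range = 84 - 1 = 83
Scaled = (x - min) / (max - min)
= (60 - 1) / 83
= 59 / 83
= 0.7108

0.7108


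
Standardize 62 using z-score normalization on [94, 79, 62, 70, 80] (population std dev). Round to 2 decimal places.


Mean = (94 + 79 + 62 + 70 + 80) / 5 = 77.0
Variance = sum((x_i - mean)^2) / n = 115.2
Std = sqrt(115.2) = 10.7331
Z = (x - mean) / std
= (62 - 77.0) / 10.7331
= -15.0 / 10.7331
= -1.40

-1.40


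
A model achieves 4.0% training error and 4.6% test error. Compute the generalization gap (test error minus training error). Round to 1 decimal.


Generalization gap = test_error - train_error
= 4.6 - 4.0
= 0.6%
A small gap suggests good generalization.

0.6


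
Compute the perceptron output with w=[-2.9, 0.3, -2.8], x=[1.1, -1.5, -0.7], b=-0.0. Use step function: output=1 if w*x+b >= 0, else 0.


z = w . x + b
= -2.9*1.1 + 0.3*-1.5 + -2.8*-0.7 + -0.0
= -3.19 + -0.45 + 1.96 + -0.0
= -1.68 + -0.0
= -1.68
Since z = -1.68 < 0, output = 0

0


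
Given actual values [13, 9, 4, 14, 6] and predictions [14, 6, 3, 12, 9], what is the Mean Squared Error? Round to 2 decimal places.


Differences: [-1, 3, 1, 2, -3]
Squared errors: [1, 9, 1, 4, 9]
Sum of squared errors = 24
MSE = 24 / 5 = 4.80

4.80


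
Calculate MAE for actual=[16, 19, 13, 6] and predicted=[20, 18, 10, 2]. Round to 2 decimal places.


Absolute errors: [4, 1, 3, 4]
Sum of absolute errors = 12
MAE = 12 / 4 = 3.00

3.00


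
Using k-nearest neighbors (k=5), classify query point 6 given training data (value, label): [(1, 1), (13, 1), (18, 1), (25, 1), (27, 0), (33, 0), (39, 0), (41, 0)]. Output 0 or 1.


Distances from query 6:
Point 1 (class 1): distance = 5
Point 13 (class 1): distance = 7
Point 18 (class 1): distance = 12
Point 25 (class 1): distance = 19
Point 27 (class 0): distance = 21
K=5 nearest neighbors: classes = [1, 1, 1, 1, 0]
Votes for class 1: 4 / 5
Majority vote => class 1

1


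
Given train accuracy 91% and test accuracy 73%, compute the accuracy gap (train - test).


Gap = train_accuracy - test_accuracy
= 91 - 73
= 18%
This gap suggests the model is overfitting.

18


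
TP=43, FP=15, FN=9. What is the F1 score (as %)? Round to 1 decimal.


Precision = TP / (TP + FP) = 43 / 58 = 0.7414
Recall = TP / (TP + FN) = 43 / 52 = 0.8269
F1 = 2 * P * R / (P + R)
= 2 * 0.7414 * 0.8269 / (0.7414 + 0.8269)
= 1.2261 / 1.5683
= 0.7818
As percentage: 78.2%

78.2


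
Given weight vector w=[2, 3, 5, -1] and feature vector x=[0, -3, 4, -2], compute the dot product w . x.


Element-wise products:
2 * 0 = 0
3 * -3 = -9
5 * 4 = 20
-1 * -2 = 2
Sum = 0 + -9 + 20 + 2
= 13

13


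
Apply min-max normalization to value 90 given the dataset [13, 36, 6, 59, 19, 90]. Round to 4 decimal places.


Min = 6, Max = 90
Range = 90 - 6 = 84
Scaled = (x - min) / (max - min)
= (90 - 6) / 84
= 84 / 84
= 1.0000

1.0000


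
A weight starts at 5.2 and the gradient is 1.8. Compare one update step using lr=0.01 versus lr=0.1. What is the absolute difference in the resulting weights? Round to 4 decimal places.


With lr=0.01: w_new = 5.2 - 0.01 * 1.8 = 5.182
With lr=0.1: w_new = 5.2 - 0.1 * 1.8 = 5.02
Absolute difference = |5.182 - 5.02|
= 0.1620

0.1620


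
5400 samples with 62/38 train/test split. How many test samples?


Train samples = 5400 * 62% = 3348
Test samples = 5400 - 3348
= 2052

2052


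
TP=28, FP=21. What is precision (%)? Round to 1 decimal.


Precision = TP / (TP + FP) * 100
= 28 / (28 + 21)
= 28 / 49
= 0.5714
= 57.1%

57.1


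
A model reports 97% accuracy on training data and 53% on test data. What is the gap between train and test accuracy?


Gap = train_accuracy - test_accuracy
= 97 - 53
= 44%
This large gap strongly indicates overfitting.

44


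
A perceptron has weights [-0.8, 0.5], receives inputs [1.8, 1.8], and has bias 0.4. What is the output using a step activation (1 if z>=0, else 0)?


z = w . x + b
= -0.8*1.8 + 0.5*1.8 + 0.4
= -1.44 + 0.9 + 0.4
= -0.54 + 0.4
= -0.14
Since z = -0.14 < 0, output = 0

0


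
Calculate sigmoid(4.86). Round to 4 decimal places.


sigmoid(z) = 1 / (1 + exp(-z))
exp(-(4.86)) = exp(-4.86) = 0.0077
1 + 0.0077 = 1.0077
1 / 1.0077 = 0.9923

0.9923


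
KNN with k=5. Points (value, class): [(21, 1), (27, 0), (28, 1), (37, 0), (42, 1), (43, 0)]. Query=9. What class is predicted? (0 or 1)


Distances from query 9:
Point 21 (class 1): distance = 12
Point 27 (class 0): distance = 18
Point 28 (class 1): distance = 19
Point 37 (class 0): distance = 28
Point 42 (class 1): distance = 33
K=5 nearest neighbors: classes = [1, 0, 1, 0, 1]
Votes for class 1: 3 / 5
Majority vote => class 1

1


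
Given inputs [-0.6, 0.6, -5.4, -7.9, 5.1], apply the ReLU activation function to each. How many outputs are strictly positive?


ReLU(x) = max(0, x) for each element:
ReLU(-0.6) = 0
ReLU(0.6) = 0.6
ReLU(-5.4) = 0
ReLU(-7.9) = 0
ReLU(5.1) = 5.1
Active neurons (>0): 2

2


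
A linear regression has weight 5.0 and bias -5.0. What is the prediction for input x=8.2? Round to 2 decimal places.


y = 5.0 * 8.2 + (-5.0)
= 41.0 + (-5.0)
= 36.00

36.00


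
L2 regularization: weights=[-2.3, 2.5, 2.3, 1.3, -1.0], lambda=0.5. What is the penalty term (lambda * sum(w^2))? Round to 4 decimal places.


Squaring each weight:
(-2.3)^2 = 5.29
2.5^2 = 6.25
2.3^2 = 5.29
1.3^2 = 1.69
(-1.0)^2 = 1.0
Sum of squares = 19.52
Penalty = 0.5 * 19.52 = 9.7600

9.7600


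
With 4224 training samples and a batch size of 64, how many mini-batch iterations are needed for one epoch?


Iterations per epoch = dataset_size / batch_size
= 4224 / 64
= 66

66


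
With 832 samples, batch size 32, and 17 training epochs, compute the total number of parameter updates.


Iterations per epoch = 832 / 32 = 26
Total updates = iterations_per_epoch * epochs
= 26 * 17
= 442

442


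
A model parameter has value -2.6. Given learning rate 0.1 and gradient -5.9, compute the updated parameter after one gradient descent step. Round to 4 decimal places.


w_new = w_old - lr * gradient
= -2.6 - 0.1 * -5.9
= -2.6 - (-0.59)
= -2.0100

-2.0100


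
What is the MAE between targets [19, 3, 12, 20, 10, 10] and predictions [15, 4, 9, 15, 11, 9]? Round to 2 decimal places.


Absolute errors: [4, 1, 3, 5, 1, 1]
Sum of absolute errors = 15
MAE = 15 / 6 = 2.50

2.50


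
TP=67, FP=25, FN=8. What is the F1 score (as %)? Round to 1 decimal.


Precision = TP / (TP + FP) = 67 / 92 = 0.7283
Recall = TP / (TP + FN) = 67 / 75 = 0.8933
F1 = 2 * P * R / (P + R)
= 2 * 0.7283 * 0.8933 / (0.7283 + 0.8933)
= 1.3012 / 1.6216
= 0.8024
As percentage: 80.2%

80.2


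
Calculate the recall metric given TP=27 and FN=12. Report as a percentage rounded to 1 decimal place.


Recall = TP / (TP + FN) * 100
= 27 / (27 + 12)
= 27 / 39
= 0.6923
= 69.2%

69.2


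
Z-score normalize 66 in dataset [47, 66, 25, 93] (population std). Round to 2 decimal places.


Mean = (47 + 66 + 25 + 93) / 4 = 57.75
Variance = sum((x_i - mean)^2) / n = 624.6875
Std = sqrt(624.6875) = 24.9937
Z = (x - mean) / std
= (66 - 57.75) / 24.9937
= 8.25 / 24.9937
= 0.33

0.33


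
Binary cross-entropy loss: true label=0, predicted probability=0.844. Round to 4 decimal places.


For y=0: Loss = -log(1-p)
= -log(1 - 0.844)
= -log(0.156)
= -(-1.8579)
= 1.8579

1.8579


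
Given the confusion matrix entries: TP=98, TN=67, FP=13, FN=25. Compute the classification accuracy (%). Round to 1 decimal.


Accuracy = (TP + TN) / (TP + TN + FP + FN) * 100
= (98 + 67) / (98 + 67 + 13 + 25)
= 165 / 203
= 0.8128
= 81.3%

81.3


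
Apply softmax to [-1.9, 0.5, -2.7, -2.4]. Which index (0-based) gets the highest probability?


Softmax is a monotonic transformation, so it preserves the argmax.
We need to find the index of the maximum logit.
Index 0: -1.9
Index 1: 0.5
Index 2: -2.7
Index 3: -2.4
Maximum logit = 0.5 at index 1

1


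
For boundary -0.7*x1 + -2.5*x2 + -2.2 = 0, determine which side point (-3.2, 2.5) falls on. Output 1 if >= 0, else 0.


Compute -0.7 * -3.2 + -2.5 * 2.5 + -2.2
= 2.24 + -6.25 + -2.2
= -6.21
Since -6.21 < 0, the point is on the negative side.

0


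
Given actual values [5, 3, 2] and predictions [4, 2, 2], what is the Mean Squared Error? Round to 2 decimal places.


Differences: [1, 1, 0]
Squared errors: [1, 1, 0]
Sum of squared errors = 2
MSE = 2 / 3 = 0.67

0.67


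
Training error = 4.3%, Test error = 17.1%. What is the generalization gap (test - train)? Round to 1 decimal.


Generalization gap = test_error - train_error
= 17.1 - 4.3
= 12.8%
A large gap suggests overfitting.

12.8


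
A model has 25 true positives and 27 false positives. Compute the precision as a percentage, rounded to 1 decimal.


Precision = TP / (TP + FP) * 100
= 25 / (25 + 27)
= 25 / 52
= 0.4808
= 48.1%

48.1


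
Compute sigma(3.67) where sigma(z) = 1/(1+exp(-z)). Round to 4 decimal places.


sigmoid(z) = 1 / (1 + exp(-z))
exp(-(3.67)) = exp(-3.67) = 0.0255
1 + 0.0255 = 1.0255
1 / 1.0255 = 0.9752

0.9752


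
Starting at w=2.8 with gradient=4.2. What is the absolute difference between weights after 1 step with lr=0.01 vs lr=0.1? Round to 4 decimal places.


With lr=0.01: w_new = 2.8 - 0.01 * 4.2 = 2.758
With lr=0.1: w_new = 2.8 - 0.1 * 4.2 = 2.38
Absolute difference = |2.758 - 2.38|
= 0.3780

0.3780
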